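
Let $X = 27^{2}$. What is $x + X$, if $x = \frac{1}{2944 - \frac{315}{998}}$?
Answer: $\frac{2141655011}{2937797} \approx 729.0$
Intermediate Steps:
$X = 729$
$x = \frac{998}{2937797}$ ($x = \frac{1}{2944 - \frac{315}{998}} = \frac{1}{\frac{2937797}{998}} = \frac{998}{2937797} \approx 0.00033971$)
$x + X = \frac{998}{2937797} + 729 = \frac{2141655011}{2937797}$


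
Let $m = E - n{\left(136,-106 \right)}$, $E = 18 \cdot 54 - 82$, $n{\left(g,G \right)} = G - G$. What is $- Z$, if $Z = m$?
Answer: $-890$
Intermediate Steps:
$n{\left(g,G \right)} = 0$
$E = 890$ ($E = 972 - 82 = 890$)
$m = 890$ ($m = 890 - 0 = 890 + 0 = 890$)
$Z = 890$
$- Z = \left(-1\right) 890 = -890$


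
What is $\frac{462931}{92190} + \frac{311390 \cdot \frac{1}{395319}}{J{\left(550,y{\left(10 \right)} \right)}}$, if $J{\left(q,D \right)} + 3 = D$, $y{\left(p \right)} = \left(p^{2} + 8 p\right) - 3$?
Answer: $\frac{758848812433}{150984185670} \approx 5.026$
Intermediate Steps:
$y{\left(p \right)} = -3 + p^{2} + 8 p$
$J{\left(q,D \right)} = -3 + D$
$\frac{462931}{92190} + \frac{311390 \cdot \frac{1}{395319}}{J{\left(550,y{\left(10 \right)} \right)}} = \frac{462931}{92190} + \frac{311390 \cdot \frac{1}{395319}}{-3 + \left(-3 + 10^{2} + 8 \cdot 10\right)} = 462931 \cdot \frac{1}{92190} + \frac{311390 \cdot \frac{1}{395319}}{-3 + \left(-3 + 100 + 80\right)} = \frac{66133}{13170} + \frac{311390}{395319 \left(-3 + 177\right)} = \frac{66133}{13170} + \frac{311390}{395319 \cdot 174} = \frac{66133}{13170} + \frac{311390}{395319} \cdot \frac{1}{174} = \frac{66133}{13170} + \frac{155695}{34392753} = \frac{758848812433}{150984185670}$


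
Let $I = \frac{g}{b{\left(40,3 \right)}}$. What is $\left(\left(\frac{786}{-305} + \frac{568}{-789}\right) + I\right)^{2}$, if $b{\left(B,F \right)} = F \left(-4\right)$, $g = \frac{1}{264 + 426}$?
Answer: $\frac{191817310084359961}{17645413522881600} \approx 10.871$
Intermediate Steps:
$g = \frac{1}{690} \approx 0.0014493$
$b{\left(B,F \right)} = - 4 F$
$I = - \frac{1}{8280}$ ($I = \frac{1}{690 \left(\left(-4\right) 3\right)} = \frac{1}{690 \left(-12\right)} = \frac{1}{690} \left(- \frac{1}{12}\right) = - \frac{1}{8280} \approx -0.00012077$)
$\left(\left(\frac{786}{-305} + \frac{568}{-789}\right) + I\right)^{2} = \left(\left(\frac{786}{-305} + \frac{568}{-789}\right) - \frac{1}{8280}\right)^{2} = \left(\left(786 \left(- \frac{1}{305}\right) + 568 \left(- \frac{1}{789}\right)\right) - \frac{1}{8280}\right)^{2} = \left(\left(- \frac{786}{305} - \frac{568}{789}\right) - \frac{1}{8280}\right)^{2} = \left(- \frac{793394}{240645} - \frac{1}{8280}\right)^{2} = \left(- \frac{437969531}{132836040}\right)^{2} = \frac{191817310084359961}{17645413522881600}$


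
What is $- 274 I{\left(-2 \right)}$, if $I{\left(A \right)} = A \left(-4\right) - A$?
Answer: $-2740$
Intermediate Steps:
$I{\left(A \right)} = - 5 A$ ($I{\left(A \right)} = - 4 A - A = - 5 A$)
$- 274 I{\left(-2 \right)} = - 274 \left(\left(-5\right) \left(-2\right)\right) = \left(-274\right) 10 = -2740$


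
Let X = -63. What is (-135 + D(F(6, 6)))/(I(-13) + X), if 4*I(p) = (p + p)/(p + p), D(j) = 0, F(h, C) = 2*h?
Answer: 540/251 ≈ 2.1514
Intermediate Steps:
I(p) = ¼ (I(p) = ((p + p)/(p + p))/4 = ((2*p)/((2*p)))/4 = ((2*p)*(1/(2*p)))/4 = (¼)*1 = ¼)
(-135 + D(F(6, 6)))/(I(-13) + X) = (-135 + 0)/(¼ - 63) = -135/(-251/4) = -135*(-4/251) = 540/251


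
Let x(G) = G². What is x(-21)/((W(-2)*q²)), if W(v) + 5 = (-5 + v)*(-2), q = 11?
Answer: 49/121 ≈ 0.40496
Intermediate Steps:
W(v) = 5 - 2*v (W(v) = -5 + (-5 + v)*(-2) = -5 + (10 - 2*v) = 5 - 2*v)
x(-21)/((W(-2)*q²)) = (-21)²/(((5 - 2*(-2))*11²)) = 441/(((5 + 4)*121)) = 441/((9*121)) = 441/1089 = 441*(1/1089) = 49/121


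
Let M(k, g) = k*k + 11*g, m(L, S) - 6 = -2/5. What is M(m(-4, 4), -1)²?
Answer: 259081/625 ≈ 414.53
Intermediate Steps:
m(L, S) = 28/5 (m(L, S) = 6 - 2/5 = 6 - 2*⅕ = 6 - ⅖ = 28/5)
M(k, g) = k² + 11*g
M(m(-4, 4), -1)² = ((28/5)² + 11*(-1))² = (784/25 - 11)² = (509/25)² = 259081/625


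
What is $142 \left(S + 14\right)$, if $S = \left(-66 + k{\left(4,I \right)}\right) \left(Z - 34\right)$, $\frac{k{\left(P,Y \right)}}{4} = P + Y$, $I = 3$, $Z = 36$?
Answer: $-8804$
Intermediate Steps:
$k{\left(P,Y \right)} = 4 P + 4 Y$ ($k{\left(P,Y \right)} = 4 \left(P + Y\right) = 4 P + 4 Y$)
$S = -76$ ($S = \left(-66 + \left(4 \cdot 4 + 4 \cdot 3\right)\right) \left(36 - 34\right) = \left(-66 + \left(16 + 12\right)\right) 2 = \left(-66 + 28\right) 2 = \left(-38\right) 2 = -76$)
$142 \left(S + 14\right) = 142 \left(-76 + 14\right) = 142 \left(-62\right) = -8804$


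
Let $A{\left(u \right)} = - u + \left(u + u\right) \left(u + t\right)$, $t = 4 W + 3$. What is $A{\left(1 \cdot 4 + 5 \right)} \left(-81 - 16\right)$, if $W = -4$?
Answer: $7857$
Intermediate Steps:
$t = -13$ ($t = 4 \left(-4\right) + 3 = -16 + 3 = -13$)
$A{\left(u \right)} = - u + 2 u \left(-13 + u\right)$ ($A{\left(u \right)} = - u + \left(u + u\right) \left(u - 13\right) = - u + 2 u \left(-13 + u\right)$)
$A{\left(1 \cdot 4 + 5 \right)} \left(-81 - 16\right) = \left(1 \cdot 4 + 5\right) \left(-27 + 2 \left(1 \cdot 4 + 5\right)\right) \left(-81 - 16\right) = \left(4 + 5\right) \left(-27 + 2 \left(4 + 5\right)\right) \left(-97\right) = 9 \left(-27 + 2 \cdot 9\right) \left(-97\right) = 9 \left(-27 + 18\right) \left(-97\right) = 9 \left(-9\right) \left(-97\right) = \left(-81\right) \left(-97\right) = 7857$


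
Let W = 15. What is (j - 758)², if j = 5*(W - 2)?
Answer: 480249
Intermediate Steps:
j = 65 (j = 5*(15 - 2) = 5*13 = 65)
(j - 758)² = (65 - 758)² = (-693)² = 480249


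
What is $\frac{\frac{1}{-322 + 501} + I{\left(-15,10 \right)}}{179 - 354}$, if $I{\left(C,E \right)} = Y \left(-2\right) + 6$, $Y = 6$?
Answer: $\frac{1073}{31325} \approx 0.034254$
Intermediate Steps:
$I{\left(C,E \right)} = -6$ ($I{\left(C,E \right)} = 6 \left(-2\right) + 6 = -12 + 6 = -6$)
$\frac{\frac{1}{-322 + 501} + I{\left(-15,10 \right)}}{179 - 354} = \frac{\frac{1}{-322 + 501} - 6}{179 - 354} = \frac{\frac{1}{179} - 6}{-175} = \left(\frac{1}{179} - 6\right) \left(- \frac{1}{175}\right) = \left(- \frac{1073}{179}\right) \left(- \frac{1}{175}\right) = \frac{1073}{31325}$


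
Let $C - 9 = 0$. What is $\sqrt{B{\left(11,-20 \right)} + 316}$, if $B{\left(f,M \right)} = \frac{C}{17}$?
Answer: $\frac{\sqrt{91477}}{17} \approx 17.791$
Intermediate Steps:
$C = 9$ ($C = 9 + 0 = 9$)
$B{\left(f,M \right)} = \frac{9}{17}$
$\sqrt{B{\left(11,-20 \right)} + 316} = \sqrt{\frac{9}{17} + 316} = \sqrt{\frac{5381}{17}} = \frac{\sqrt{91477}}{17}$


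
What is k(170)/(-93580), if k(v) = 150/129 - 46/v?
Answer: -3261/342034900 ≈ -9.5341e-6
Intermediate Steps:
k(v) = 50/43 - 46/v (k(v) = 150*(1/129) - 46/v = 50/43 - 46/v)
k(170)/(-93580) = (50/43 - 46/170)/(-93580) = (50/43 - 46*1/170)*(-1/93580) = (50/43 - 23/85)*(-1/93580) = (3261/3655)*(-1/93580) = -3261/342034900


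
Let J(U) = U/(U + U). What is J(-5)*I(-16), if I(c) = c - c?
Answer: 0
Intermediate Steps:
I(c) = 0
J(U) = ½ (J(U) = U/((2*U)) = (1/(2*U))*U = ½)
J(-5)*I(-16) = (½)*0 = 0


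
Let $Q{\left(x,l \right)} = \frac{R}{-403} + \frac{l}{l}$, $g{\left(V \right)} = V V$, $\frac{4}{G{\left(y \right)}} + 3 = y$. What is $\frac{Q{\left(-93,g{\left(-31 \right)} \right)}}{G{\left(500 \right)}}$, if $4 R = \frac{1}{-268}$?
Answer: $\frac{214712449}{1728064} \approx 124.25$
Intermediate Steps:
$R = - \frac{1}{1072}$ ($R = \frac{1}{4 \left(-268\right)} = \frac{1}{4} \left(- \frac{1}{268}\right) = - \frac{1}{1072} \approx -0.00093284$)
$G{\left(y \right)} = \frac{4}{-3 + y}$
$g{\left(V \right)} = V^{2}$
$Q{\left(x,l \right)} = \frac{432017}{432016}$ ($Q{\left(x,l \right)} = - \frac{1}{1072 \left(-403\right)} + \frac{l}{l} = \left(- \frac{1}{1072}\right) \left(- \frac{1}{403}\right) + 1 = \frac{1}{432016} + 1 = \frac{432017}{432016}$)
$\frac{Q{\left(-93,g{\left(-31 \right)} \right)}}{G{\left(500 \right)}} = \frac{432017}{432016 \frac{4}{-3 + 500}} = \frac{432017}{432016 \cdot \frac{4}{497}} = \frac{432017}{432016} \cdot \frac{497}{4} = \frac{214712449}{1728064}$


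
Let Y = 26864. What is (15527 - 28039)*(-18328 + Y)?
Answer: -106802432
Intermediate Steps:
(15527 - 28039)*(-18328 + Y) = (15527 - 28039)*(-18328 + 26864) = -12512*8536 = -106802432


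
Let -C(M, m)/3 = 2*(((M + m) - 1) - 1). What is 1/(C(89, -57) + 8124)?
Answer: 1/7944 ≈ 0.00012588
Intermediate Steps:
C(M, m) = 12 - 6*M - 6*m (C(M, m) = -6*(((M + m) - 1) - 1) = -6*((-1 + M + m) - 1) = -6*(-2 + M + m) = -3*(-4 + 2*M + 2*m) = 12 - 6*M - 6*m)
1/(C(89, -57) + 8124) = 1/((12 - 6*89 - 6*(-57)) + 8124) = 1/((12 - 534 + 342) + 8124) = 1/(-180 + 8124) = 1/7944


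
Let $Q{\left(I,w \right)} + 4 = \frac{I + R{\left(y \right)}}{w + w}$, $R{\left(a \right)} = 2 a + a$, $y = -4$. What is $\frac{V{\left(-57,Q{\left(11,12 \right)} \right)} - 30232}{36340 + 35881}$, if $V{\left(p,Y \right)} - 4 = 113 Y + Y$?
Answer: $- \frac{122755}{288884} \approx -0.42493$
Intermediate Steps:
$R{\left(a \right)} = 3 a$
$Q{\left(I,w \right)} = -4 + \frac{-12 + I}{2 w}$ ($Q{\left(I,w \right)} = -4 + \frac{I + 3 \left(-4\right)}{w + w} = -4 + \frac{I - 12}{2 w} = -4 + \left(-12 + I\right) \frac{1}{2 w} = -4 + \frac{-12 + I}{2 w}$)
$V{\left(p,Y \right)} = 4 + 114 Y$ ($V{\left(p,Y \right)} = 4 + \left(113 Y + Y\right) = 4 + 114 Y$)
$\frac{V{\left(-57,Q{\left(11,12 \right)} \right)} - 30232}{36340 + 35881} = \frac{\left(4 + 114 \frac{-12 + 11 - 96}{2 \cdot 12}\right) - 30232}{36340 + 35881} = \frac{\left(4 + 114 \cdot \frac{1}{2} \cdot \frac{1}{12} \left(-12 + 11 - 96\right)\right) - 30232}{72221} = \left(\left(4 + 114 \cdot \frac{1}{2} \cdot \frac{1}{12} \left(-97\right)\right) - 30232\right) \frac{1}{72221} = \left(\left(4 + 114 \left(- \frac{97}{24}\right)\right) - 30232\right) \frac{1}{72221} = \left(\left(4 - \frac{1843}{4}\right) - 30232\right) \frac{1}{72221} = \left(- \frac{1827}{4} - 30232\right) \frac{1}{72221} = \left(- \frac{122755}{4}\right) \frac{1}{72221} = - \frac{122755}{288884}$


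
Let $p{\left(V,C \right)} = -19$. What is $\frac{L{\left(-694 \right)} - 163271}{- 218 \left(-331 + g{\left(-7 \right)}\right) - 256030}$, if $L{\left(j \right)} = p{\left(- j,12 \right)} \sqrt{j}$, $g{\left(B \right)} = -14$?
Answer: $\frac{163271}{180820} + \frac{19 i \sqrt{694}}{180820} \approx 0.90295 + 0.0027681 i$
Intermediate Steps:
$L{\left(j \right)} = - 19 \sqrt{j}$
$\frac{L{\left(-694 \right)} - 163271}{- 218 \left(-331 + g{\left(-7 \right)}\right) - 256030} = \frac{- 19 \sqrt{-694} - 163271}{- 218 \left(-331 - 14\right) - 256030} = \frac{- 19 i \sqrt{694} - 163271}{\left(-218\right) \left(-345\right) - 256030} = \frac{- 19 i \sqrt{694} - 163271}{75210 - 256030} = \frac{-163271 - 19 i \sqrt{694}}{-180820} = \left(-163271 - 19 i \sqrt{694}\right) \left(- \frac{1}{180820}\right) = \frac{163271}{180820} + \frac{19 i \sqrt{694}}{180820}$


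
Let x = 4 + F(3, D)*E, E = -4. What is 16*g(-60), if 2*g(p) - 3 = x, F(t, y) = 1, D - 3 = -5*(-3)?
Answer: 24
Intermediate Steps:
D = 18 (D = 3 - 5*(-3) = 3 + 15 = 18)
x = 0 (x = 4 + 1*(-4) = 4 - 4 = 0)
g(p) = 3/2 (g(p) = 3/2 + (½)*0 = 3/2 + 0 = 3/2)
16*g(-60) = 16*(3/2) = 24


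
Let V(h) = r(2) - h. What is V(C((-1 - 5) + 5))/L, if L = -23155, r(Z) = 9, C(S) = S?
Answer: -2/4631 ≈ -0.00043187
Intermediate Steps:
V(h) = 9 - h
V(C((-1 - 5) + 5))/L = (9 - ((-1 - 5) + 5))/(-23155) = (9 - (-6 + 5))*(-1/23155) = (9 - 1*(-1))*(-1/23155) = (9 + 1)*(-1/23155) = 10*(-1/23155) = -2/4631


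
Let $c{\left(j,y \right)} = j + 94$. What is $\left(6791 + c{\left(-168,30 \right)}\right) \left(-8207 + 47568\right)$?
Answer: $264387837$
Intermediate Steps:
$c{\left(j,y \right)} = 94 + j$
$\left(6791 + c{\left(-168,30 \right)}\right) \left(-8207 + 47568\right) = \left(6791 + \left(94 - 168\right)\right) \left(-8207 + 47568\right) = \left(6791 - 74\right) 39361 = 6717 \cdot 39361 = 264387837$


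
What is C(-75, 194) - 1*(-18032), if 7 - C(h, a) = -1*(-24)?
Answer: 18015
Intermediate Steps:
C(h, a) = -17 (C(h, a) = 7 - (-1)*(-24) = 7 - 1*24 = 7 - 24 = -17)
C(-75, 194) - 1*(-18032) = -17 - 1*(-18032) = -17 + 18032 = 18015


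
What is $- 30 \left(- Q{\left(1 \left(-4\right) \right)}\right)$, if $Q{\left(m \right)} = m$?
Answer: $-120$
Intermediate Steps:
$- 30 \left(- Q{\left(1 \left(-4\right) \right)}\right) = - 30 \left(- 1 \left(-4\right)\right) = - 30 \left(\left(-1\right) \left(-4\right)\right) = \left(-30\right) 4 = -120$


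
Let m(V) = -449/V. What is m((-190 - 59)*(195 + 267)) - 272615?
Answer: -31361083921/115038 ≈ -2.7262e+5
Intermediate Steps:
m((-190 - 59)*(195 + 267)) - 272615 = -449*1/((-190 - 59)*(195 + 267)) - 272615 = -449/((-249*462)) - 272615 = -449/(-115038) - 272615 = -449*(-1/115038) - 272615 = 449/115038 - 272615 = -31361083921/115038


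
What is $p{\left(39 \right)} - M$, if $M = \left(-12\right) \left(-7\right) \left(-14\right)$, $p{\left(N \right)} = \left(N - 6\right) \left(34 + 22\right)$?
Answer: $3024$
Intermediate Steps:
$p{\left(N \right)} = -336 + 56 N$ ($p{\left(N \right)} = \left(-6 + N\right) 56 = -336 + 56 N$)
$M = -1176$ ($M = 84 \left(-14\right) = -1176$)
$p{\left(39 \right)} - M = \left(-336 + 56 \cdot 39\right) - -1176 = \left(-336 + 2184\right) + 1176 = 1848 + 1176 = 3024$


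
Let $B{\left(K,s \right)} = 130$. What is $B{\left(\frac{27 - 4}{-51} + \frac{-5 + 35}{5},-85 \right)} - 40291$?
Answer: $-40161$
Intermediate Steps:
$B{\left(\frac{27 - 4}{-51} + \frac{-5 + 35}{5},-85 \right)} - 40291 = 130 - 40291 = -40161$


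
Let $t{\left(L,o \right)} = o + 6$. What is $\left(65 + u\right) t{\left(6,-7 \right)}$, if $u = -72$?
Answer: $7$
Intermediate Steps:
$t{\left(L,o \right)} = 6 + o$
$\left(65 + u\right) t{\left(6,-7 \right)} = \left(65 - 72\right) \left(6 - 7\right) = \left(-7\right) \left(-1\right) = 7$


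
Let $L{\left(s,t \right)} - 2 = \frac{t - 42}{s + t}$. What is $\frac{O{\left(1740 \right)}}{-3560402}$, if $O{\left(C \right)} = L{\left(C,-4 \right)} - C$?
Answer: $\frac{1508607}{3090428936} \approx 0.00048815$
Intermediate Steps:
$L{\left(s,t \right)} = 2 + \frac{-42 + t}{s + t}$ ($L{\left(s,t \right)} = 2 + \frac{t - 42}{s + t} = 2 + \frac{-42 + t}{s + t}$)
$O{\left(C \right)} = - C + \frac{-54 + 2 C}{-4 + C}$ ($O{\left(C \right)} = \frac{-42 + 2 C + 3 \left(-4\right)}{C - 4} - C = \frac{-42 + 2 C - 12}{-4 + C} - C = \frac{-54 + 2 C}{-4 + C} - C = - C + \frac{-54 + 2 C}{-4 + C}$)
$\frac{O{\left(1740 \right)}}{-3560402} = \frac{\frac{1}{-4 + 1740} \left(-54 - 1740^{2} + 6 \cdot 1740\right)}{-3560402} = \frac{-54 - 3027600 + 10440}{1736} \left(- \frac{1}{3560402}\right) = \frac{1}{1736} \left(-3017214\right) \left(- \frac{1}{3560402}\right) = \left(- \frac{1508607}{868}\right) \left(- \frac{1}{3560402}\right) = \frac{1508607}{3090428936}$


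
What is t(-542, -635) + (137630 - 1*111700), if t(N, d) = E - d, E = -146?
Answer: 26419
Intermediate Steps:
t(N, d) = -146 - d
t(-542, -635) + (137630 - 1*111700) = (-146 - 1*(-635)) + (137630 - 1*111700) = (-146 + 635) + (137630 - 111700) = 489 + 25930 = 26419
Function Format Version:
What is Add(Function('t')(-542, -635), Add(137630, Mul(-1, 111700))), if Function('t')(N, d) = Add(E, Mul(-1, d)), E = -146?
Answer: 26419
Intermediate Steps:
Function('t')(N, d) = Add(-146, Mul(-1, d))
Add(Function('t')(-542, -635), Add(137630, Mul(-1, 111700))) = Add(Add(-146, Mul(-1, -635)), Add(137630, Mul(-1, 111700))) = Add(Add(-146, 635), Add(137630, -111700)) = Add(489, 25930) = 26419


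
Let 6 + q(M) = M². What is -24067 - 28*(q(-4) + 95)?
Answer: -27007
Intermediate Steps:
q(M) = -6 + M²
-24067 - 28*(q(-4) + 95) = -24067 - 28*((-6 + (-4)²) + 95) = -24067 - 28*((-6 + 16) + 95) = -24067 - 28*(10 + 95) = -24067 - 28*105 = -24067 - 1*2940 = -24067 - 2940 = -27007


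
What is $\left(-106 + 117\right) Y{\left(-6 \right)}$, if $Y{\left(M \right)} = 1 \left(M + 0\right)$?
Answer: $-66$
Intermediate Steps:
$Y{\left(M \right)} = M$ ($Y{\left(M \right)} = 1 M = M$)
$\left(-106 + 117\right) Y{\left(-6 \right)} = \left(-106 + 117\right) \left(-6\right) = 11 \left(-6\right) = -66$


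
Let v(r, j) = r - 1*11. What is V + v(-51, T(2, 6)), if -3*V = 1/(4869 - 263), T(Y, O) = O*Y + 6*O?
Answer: -856717/13818 ≈ -62.000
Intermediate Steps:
T(Y, O) = 6*O + O*Y
v(r, j) = -11 + r (v(r, j) = r - 11 = -11 + r)
V = -1/13818 (V = -1/(3*(4869 - 263)) = -⅓/4606 = -⅓*1/4606 = -1/13818 ≈ -7.2369e-5)
V + v(-51, T(2, 6)) = -1/13818 + (-11 - 51) = -1/13818 - 62 = -856717/13818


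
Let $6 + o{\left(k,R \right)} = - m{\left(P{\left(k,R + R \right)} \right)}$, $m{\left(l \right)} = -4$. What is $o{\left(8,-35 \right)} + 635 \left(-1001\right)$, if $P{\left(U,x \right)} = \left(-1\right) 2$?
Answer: $-635637$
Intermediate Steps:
$P{\left(U,x \right)} = -2$
$o{\left(k,R \right)} = -2$ ($o{\left(k,R \right)} = -6 - -4 = -6 + 4 = -2$)
$o{\left(8,-35 \right)} + 635 \left(-1001\right) = -2 + 635 \left(-1001\right) = -2 - 635635 = -635637$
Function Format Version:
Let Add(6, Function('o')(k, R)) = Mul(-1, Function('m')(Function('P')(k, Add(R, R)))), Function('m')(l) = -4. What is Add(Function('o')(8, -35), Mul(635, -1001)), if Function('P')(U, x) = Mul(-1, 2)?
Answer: -635637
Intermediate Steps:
Function('P')(U, x) = -2
Function('o')(k, R) = -2 (Function('o')(k, R) = Add(-6, Mul(-1, -4)) = Add(-6, 4) = -2)
Add(Function('o')(8, -35), Mul(635, -1001)) = Add(-2, Mul(635, -1001)) = Add(-2, -635635) = -635637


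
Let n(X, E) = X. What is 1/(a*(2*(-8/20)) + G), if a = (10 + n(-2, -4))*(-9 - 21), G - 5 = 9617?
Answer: 1/9814 ≈ 0.00010190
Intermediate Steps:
G = 9622 (G = 5 + 9617 = 9622)
a = -240 (a = (10 - 2)*(-9 - 21) = 8*(-30) = -240)
1/(a*(2*(-8/20)) + G) = 1/(-480*(-8/20) + 9622) = 1/(-480*(-8*1/20) + 9622) = 1/(-480*(-2)/5 + 9622) = 1/(-240*(-⅘) + 9622) = 1/(192 + 9622) = 1/9814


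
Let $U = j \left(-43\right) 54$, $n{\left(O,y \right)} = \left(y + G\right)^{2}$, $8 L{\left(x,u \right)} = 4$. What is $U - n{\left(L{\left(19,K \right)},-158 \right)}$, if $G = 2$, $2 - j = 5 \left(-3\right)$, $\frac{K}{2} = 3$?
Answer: $-63810$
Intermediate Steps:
$K = 6$ ($K = 2 \cdot 3 = 6$)
$j = 17$ ($j = 2 - 5 \left(-3\right) = 2 - -15 = 2 + 15 = 17$)
$L{\left(x,u \right)} = \frac{1}{2}$ ($L{\left(x,u \right)} = \frac{1}{8} \cdot 4 = \frac{1}{2}$)
$n{\left(O,y \right)} = \left(2 + y\right)^{2}$ ($n{\left(O,y \right)} = \left(y + 2\right)^{2} = \left(2 + y\right)^{2}$)
$U = -39474$ ($U = 17 \left(-43\right) 54 = \left(-731\right) 54 = -39474$)
$U - n{\left(L{\left(19,K \right)},-158 \right)} = -39474 - \left(2 - 158\right)^{2} = -39474 - \left(-156\right)^{2} = -39474 - 24336 = -63810$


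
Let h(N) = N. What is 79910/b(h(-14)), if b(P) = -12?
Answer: -39955/6 ≈ -6659.2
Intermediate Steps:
79910/b(h(-14)) = 79910/(-12) = 79910*(-1/12) = -39955/6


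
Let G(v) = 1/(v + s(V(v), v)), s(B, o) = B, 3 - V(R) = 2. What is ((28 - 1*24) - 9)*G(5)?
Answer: -⅚ ≈ -0.83333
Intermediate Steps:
V(R) = 1 (V(R) = 3 - 1*2 = 3 - 2 = 1)
G(v) = 1/(1 + v) (G(v) = 1/(v + 1) = 1/(1 + v))
((28 - 1*24) - 9)*G(5) = ((28 - 1*24) - 9)/(1 + 5) = ((28 - 24) - 9)/6 = (4 - 9)*(⅙) = -5*⅙ = -⅚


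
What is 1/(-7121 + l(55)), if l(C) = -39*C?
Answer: -1/9266 ≈ -0.00010792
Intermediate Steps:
1/(-7121 + l(55)) = 1/(-7121 - 39*55) = 1/(-7121 - 2145) = 1/(-9266) = -1/9266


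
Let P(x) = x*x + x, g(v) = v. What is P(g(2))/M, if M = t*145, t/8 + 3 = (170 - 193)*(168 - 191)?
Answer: 3/305080 ≈ 9.8335e-6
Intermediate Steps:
P(x) = x + x² (P(x) = x² + x = x + x²)
t = 4208 (t = -24 + 8*((170 - 193)*(168 - 191)) = -24 + 8*(-23*(-23)) = -24 + 8*529 = -24 + 4232 = 4208)
M = 610160 (M = 4208*145 = 610160)
P(g(2))/M = (2*(1 + 2))/610160 = (2*3)*(1/610160) = 6*(1/610160) = 3/305080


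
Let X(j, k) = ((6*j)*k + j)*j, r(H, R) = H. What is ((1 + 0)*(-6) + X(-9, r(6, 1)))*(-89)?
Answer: -266199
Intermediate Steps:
X(j, k) = j*(j + 6*j*k) (X(j, k) = (6*j*k + j)*j = (j + 6*j*k)*j = j*(j + 6*j*k))
((1 + 0)*(-6) + X(-9, r(6, 1)))*(-89) = ((1 + 0)*(-6) + (-9)**2*(1 + 6*6))*(-89) = (1*(-6) + 81*(1 + 36))*(-89) = (-6 + 81*37)*(-89) = (-6 + 2997)*(-89) = 2991*(-89) = -266199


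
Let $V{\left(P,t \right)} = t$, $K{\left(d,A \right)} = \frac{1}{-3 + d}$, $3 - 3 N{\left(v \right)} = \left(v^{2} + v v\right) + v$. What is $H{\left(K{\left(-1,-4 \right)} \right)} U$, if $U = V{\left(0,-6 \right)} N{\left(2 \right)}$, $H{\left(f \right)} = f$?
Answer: $- \frac{7}{2} \approx -3.5$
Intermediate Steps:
$N{\left(v \right)} = 1 - \frac{2 v^{2}}{3} - \frac{v}{3}$ ($N{\left(v \right)} = 1 - \frac{\left(v^{2} + v v\right) + v}{3} = 1 - \frac{\left(v^{2} + v^{2}\right) + v}{3} = 1 - \frac{2 v^{2} + v}{3} = 1 - \frac{v + 2 v^{2}}{3} = 1 - \left(\frac{v}{3} + \frac{2 v^{2}}{3}\right) = 1 - \frac{2 v^{2}}{3} - \frac{v}{3}$)
$U = 14$ ($U = - 6 \left(1 - \frac{2 \cdot 2^{2}}{3} - \frac{2}{3}\right) = - 6 \left(1 - \frac{8}{3} - \frac{2}{3}\right) = \left(-6\right) \left(- \frac{7}{3}\right) = 14$)
$H{\left(K{\left(-1,-4 \right)} \right)} U = \frac{1}{-3 - 1} \cdot 14 = \frac{1}{-4} \cdot 14 = \left(- \frac{1}{4}\right) 14 = - \frac{7}{2}$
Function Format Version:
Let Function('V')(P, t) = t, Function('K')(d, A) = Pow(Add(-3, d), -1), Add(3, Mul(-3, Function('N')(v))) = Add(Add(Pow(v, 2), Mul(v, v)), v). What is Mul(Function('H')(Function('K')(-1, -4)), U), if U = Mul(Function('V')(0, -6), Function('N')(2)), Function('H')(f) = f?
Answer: Rational(-7, 2) ≈ -3.5000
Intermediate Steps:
Function('N')(v) = Add(1, Mul(Rational(-2, 3), Pow(v, 2)), Mul(Rational(-1, 3), v)) (Function('N')(v) = Add(1, Mul(Rational(-1, 3), Add(Add(Pow(v, 2), Mul(v, v)), v))) = Add(1, Mul(Rational(-1, 3), Add(Add(Pow(v, 2), Pow(v, 2)), v))) = Add(1, Mul(Rational(-1, 3), Add(Mul(2, Pow(v, 2)), v))) = Add(1, Mul(Rational(-1, 3), Add(v, Mul(2, Pow(v, 2))))) = Add(1, Add(Mul(Rational(-2, 3), Pow(v, 2)), Mul(Rational(-1, 3), v))) = Add(1, Mul(Rational(-2, 3), Pow(v, 2)), Mul(Rational(-1, 3), v)))
U = 14 (U = Mul(-6, Add(1, Mul(Rational(-2, 3), Pow(2, 2)), Mul(Rational(-1, 3), 2))) = Mul(-6, Add(1, Mul(Rational(-2, 3), 4), Rational(-2, 3))) = Mul(-6, Add(1, Rational(-8, 3), Rational(-2, 3))) = Mul(-6, Rational(-7, 3)) = 14)
Mul(Function('H')(Function('K')(-1, -4)), U) = Mul(Pow(Add(-3, -1), -1), 14) = Mul(Pow(-4, -1), 14) = Mul(Rational(-1, 4), 14) = Rational(-7, 2)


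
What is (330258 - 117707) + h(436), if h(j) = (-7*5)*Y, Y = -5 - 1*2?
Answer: 212796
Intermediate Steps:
Y = -7 (Y = -5 - 2 = -7)
h(j) = 245 (h(j) = -7*5*(-7) = -35*(-7) = 245)
(330258 - 117707) + h(436) = (330258 - 117707) + 245 = 212551 + 245 = 212796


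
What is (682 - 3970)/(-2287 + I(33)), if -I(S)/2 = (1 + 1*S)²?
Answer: 1096/1533 ≈ 0.71494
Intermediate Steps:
I(S) = -2*(1 + S)² (I(S) = -2*(1 + 1*S)² = -2*(1 + S)²)
(682 - 3970)/(-2287 + I(33)) = (682 - 3970)/(-2287 - 2*(1 + 33)²) = -3288/(-2287 - 2*34²) = -3288/(-2287 - 2*1156) = -3288/(-2287 - 2312) = -3288/(-4599) = -3288*(-1/4599) = 1096/1533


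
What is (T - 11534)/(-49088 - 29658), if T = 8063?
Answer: 3471/78746 ≈ 0.044078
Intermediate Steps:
(T - 11534)/(-49088 - 29658) = (8063 - 11534)/(-49088 - 29658) = -3471/(-78746) = -3471*(-1/78746) = 3471/78746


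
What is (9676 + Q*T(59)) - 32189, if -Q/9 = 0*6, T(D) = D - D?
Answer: -22513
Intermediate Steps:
T(D) = 0
Q = 0 (Q = -0*6 = -9*0 = 0)
(9676 + Q*T(59)) - 32189 = (9676 + 0*0) - 32189 = (9676 + 0) - 32189 = 9676 - 32189 = -22513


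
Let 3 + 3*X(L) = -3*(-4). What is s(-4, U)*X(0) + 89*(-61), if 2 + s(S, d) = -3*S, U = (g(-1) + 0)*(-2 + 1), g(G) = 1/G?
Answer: -5399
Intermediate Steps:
X(L) = 3 (X(L) = -1 + (-3*(-4))/3 = -1 + (⅓)*12 = -1 + 4 = 3)
g(G) = 1/G
U = 1 (U = (1/(-1) + 0)*(-2 + 1) = (-1 + 0)*(-1) = -1*(-1) = 1)
s(S, d) = -2 - 3*S
s(-4, U)*X(0) + 89*(-61) = (-2 - 3*(-4))*3 + 89*(-61) = (-2 + 12)*3 - 5429 = 10*3 - 5429 = 30 - 5429 = -5399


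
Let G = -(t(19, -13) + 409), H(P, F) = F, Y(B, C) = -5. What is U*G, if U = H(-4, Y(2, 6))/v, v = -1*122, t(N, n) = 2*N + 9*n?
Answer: -825/61 ≈ -13.525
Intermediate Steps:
G = -330 (G = -((2*19 + 9*(-13)) + 409) = -((38 - 117) + 409) = -(-79 + 409) = -1*330 = -330)
v = -122
U = 5/122 (U = -5/(-122) = -5*(-1/122) = 5/122 ≈ 0.040984)
U*G = (5/122)*(-330) = -825/61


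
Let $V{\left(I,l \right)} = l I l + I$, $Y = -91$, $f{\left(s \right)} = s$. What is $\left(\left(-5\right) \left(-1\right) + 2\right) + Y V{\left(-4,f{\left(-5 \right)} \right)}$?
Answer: $9471$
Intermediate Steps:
$V{\left(I,l \right)} = I + I l^{2}$ ($V{\left(I,l \right)} = I l l + I = I l^{2} + I = I + I l^{2}$)
$\left(\left(-5\right) \left(-1\right) + 2\right) + Y V{\left(-4,f{\left(-5 \right)} \right)} = \left(\left(-5\right) \left(-1\right) + 2\right) - 91 \left(- 4 \left(1 + \left(-5\right)^{2}\right)\right) = \left(5 + 2\right) - 91 \left(- 4 \left(1 + 25\right)\right) = 7 - 91 \left(\left(-4\right) 26\right) = 7 - -9464 = 7 + 9464 = 9471$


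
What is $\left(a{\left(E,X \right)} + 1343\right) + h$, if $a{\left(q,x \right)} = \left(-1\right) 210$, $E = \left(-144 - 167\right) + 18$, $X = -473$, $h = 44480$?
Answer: $45613$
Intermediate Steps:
$E = -293$ ($E = -311 + 18 = -293$)
$a{\left(q,x \right)} = -210$
$\left(a{\left(E,X \right)} + 1343\right) + h = \left(-210 + 1343\right) + 44480 = 1133 + 44480 = 45613$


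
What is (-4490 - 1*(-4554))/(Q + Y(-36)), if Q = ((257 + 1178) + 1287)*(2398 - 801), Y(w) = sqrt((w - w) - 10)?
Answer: 139105088/9448352298583 - 32*I*sqrt(10)/9448352298583 ≈ 1.4723e-5 - 1.071e-11*I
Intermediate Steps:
Y(w) = I*sqrt(10) (Y(w) = sqrt(0 - 10) = sqrt(-10) = I*sqrt(10))
Q = 4347034 (Q = (1435 + 1287)*1597 = 2722*1597 = 4347034)
(-4490 - 1*(-4554))/(Q + Y(-36)) = (-4490 - 1*(-4554))/(4347034 + I*sqrt(10)) = (-4490 + 4554)/(4347034 + I*sqrt(10)) = 64/(4347034 + I*sqrt(10))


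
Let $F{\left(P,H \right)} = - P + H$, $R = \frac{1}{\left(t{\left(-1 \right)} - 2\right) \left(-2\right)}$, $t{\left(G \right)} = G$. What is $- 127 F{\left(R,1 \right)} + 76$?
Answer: $- \frac{179}{6} \approx -29.833$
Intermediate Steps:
$R = \frac{1}{6}$ ($R = \frac{1}{\left(-1 - 2\right) \left(-2\right)} = \frac{1}{\left(-3\right) \left(-2\right)} = \frac{1}{6} \approx 0.16667$)
$F{\left(P,H \right)} = H - P$
$- 127 F{\left(R,1 \right)} + 76 = - 127 \left(1 - \frac{1}{6}\right) + 76 = \left(-127\right) \frac{5}{6} + 76 = - \frac{635}{6} + 76 = - \frac{179}{6}$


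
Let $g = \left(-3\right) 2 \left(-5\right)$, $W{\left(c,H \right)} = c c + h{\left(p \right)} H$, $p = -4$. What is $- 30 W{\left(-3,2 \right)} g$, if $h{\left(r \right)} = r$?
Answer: $-900$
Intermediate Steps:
$W{\left(c,H \right)} = c^{2} - 4 H$ ($W{\left(c,H \right)} = c c - 4 H = c^{2} - 4 H$)
$g = 30$ ($g = \left(-6\right) \left(-5\right) = 30$)
$- 30 W{\left(-3,2 \right)} g = - 30 \left(\left(-3\right)^{2} - 8\right) 30 = - 30 \left(9 - 8\right) 30 = \left(-30\right) 1 \cdot 30 = \left(-30\right) 30 = -900$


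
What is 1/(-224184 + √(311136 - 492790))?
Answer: -112092/25129323755 - I*√181654/50258647510 ≈ -4.4606e-6 - 8.4803e-9*I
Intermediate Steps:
1/(-224184 + √(311136 - 492790)) = 1/(-224184 + √(-181654)) = 1/(-224184 + I*√181654)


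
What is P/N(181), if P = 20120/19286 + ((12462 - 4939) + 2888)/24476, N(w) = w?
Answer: 11952477/1473103252 ≈ 0.0081138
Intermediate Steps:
P = 11952477/8138692 (P = 20120*(1/19286) + (7523 + 2888)*(1/24476) = 10060/9643 + 10411*(1/24476) = 10060/9643 + 359/844 = 11952477/8138692 ≈ 1.4686)
P/N(181) = (11952477/8138692)/181 = (11952477/8138692)*(1/181) = 11952477/1473103252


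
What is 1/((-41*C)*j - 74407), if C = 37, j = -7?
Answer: -1/63788 ≈ -1.5677e-5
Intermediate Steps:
1/((-41*C)*j - 74407) = 1/(-41*37*(-7) - 74407) = 1/(-1517*(-7) - 74407) = 1/(10619 - 74407) = 1/(-63788) = -1/63788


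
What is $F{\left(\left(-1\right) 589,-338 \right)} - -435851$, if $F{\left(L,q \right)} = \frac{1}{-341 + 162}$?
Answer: $\frac{78017328}{179} \approx 4.3585 \cdot 10^{5}$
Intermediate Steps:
$F{\left(L,q \right)} = - \frac{1}{179}$ ($F{\left(L,q \right)} = \frac{1}{-179} = - \frac{1}{179}$)
$F{\left(\left(-1\right) 589,-338 \right)} - -435851 = - \frac{1}{179} - -435851 = - \frac{1}{179} + 435851 = \frac{78017328}{179}$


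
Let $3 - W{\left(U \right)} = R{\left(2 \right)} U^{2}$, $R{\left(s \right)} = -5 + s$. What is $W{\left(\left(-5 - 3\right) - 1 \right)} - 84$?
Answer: $162$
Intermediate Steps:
$W{\left(U \right)} = 3 + 3 U^{2}$ ($W{\left(U \right)} = 3 - \left(-5 + 2\right) U^{2} = 3 - - 3 U^{2} = 3 + 3 U^{2}$)
$W{\left(\left(-5 - 3\right) - 1 \right)} - 84 = \left(3 + 3 \left(\left(-5 - 3\right) - 1\right)^{2}\right) - 84 = \left(3 + 3 \left(-8 - 1\right)^{2}\right) - 84 = \left(3 + 3 \left(-9\right)^{2}\right) - 84 = \left(3 + 3 \cdot 81\right) - 84 = \left(3 + 243\right) - 84 = 246 - 84 = 162$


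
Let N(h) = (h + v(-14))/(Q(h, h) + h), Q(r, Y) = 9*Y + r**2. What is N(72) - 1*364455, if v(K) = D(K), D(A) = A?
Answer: -1075871131/2952 ≈ -3.6446e+5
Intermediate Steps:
Q(r, Y) = r**2 + 9*Y
v(K) = K
N(h) = (-14 + h)/(h**2 + 10*h) (N(h) = (h - 14)/((h**2 + 9*h) + h) = (-14 + h)/(h**2 + 10*h))
N(72) - 1*364455 = (-14 + 72)/(72*(10 + 72)) - 1*364455 = (1/72)*58/82 - 364455 = (1/72)*(1/82)*58 - 364455 = 29/2952 - 364455 = -1075871131/2952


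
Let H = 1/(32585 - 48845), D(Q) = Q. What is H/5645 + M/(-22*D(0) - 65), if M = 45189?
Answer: -829558875073/1193240100 ≈ -695.21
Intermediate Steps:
H = -1/16260 (H = 1/(-16260) = -1/16260 ≈ -6.1501e-5)
H/5645 + M/(-22*D(0) - 65) = -1/16260/5645 + 45189/(-22*0 - 65) = -1/16260*1/5645 + 45189/(0 - 65) = -1/91787700 + 45189/(-65) = -1/91787700 + 45189*(-1/65) = -1/91787700 - 45189/65 = -829558875073/1193240100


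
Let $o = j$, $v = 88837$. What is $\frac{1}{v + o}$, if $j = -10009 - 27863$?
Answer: $\frac{1}{50965} \approx 1.9621 \cdot 10^{-5}$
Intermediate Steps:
$j = -37872$
$o = -37872$
$\frac{1}{v + o} = \frac{1}{88837 - 37872} = \frac{1}{50965}$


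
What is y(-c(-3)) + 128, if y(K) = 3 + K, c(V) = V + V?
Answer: 137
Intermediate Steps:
c(V) = 2*V
y(-c(-3)) + 128 = (3 - 2*(-3)) + 128 = (3 - 1*(-6)) + 128 = (3 + 6) + 128 = 9 + 128 = 137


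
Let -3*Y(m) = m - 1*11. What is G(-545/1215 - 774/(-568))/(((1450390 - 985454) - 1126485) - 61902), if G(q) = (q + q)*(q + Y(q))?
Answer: -27924638335/2584161262524708 ≈ -1.0806e-5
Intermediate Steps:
Y(m) = 11/3 - m/3 (Y(m) = -(m - 1*11)/3 = -(m - 11)/3 = -(-11 + m)/3 = 11/3 - m/3)
G(q) = 2*q*(11/3 + 2*q/3) (G(q) = (q + q)*(q + (11/3 - q/3)) = (2*q)*(11/3 + 2*q/3) = 2*q*(11/3 + 2*q/3))
G(-545/1215 - 774/(-568))/(((1450390 - 985454) - 1126485) - 61902) = (2*(-545/1215 - 774/(-568))*(11 + 2*(-545/1215 - 774/(-568)))/3)/(((1450390 - 985454) - 1126485) - 61902) = (2*(-545*1/1215 - 774*(-1/568))*(11 + 2*(-545*1/1215 - 774*(-1/568)))/3)/((464936 - 1126485) - 61902) = (2*(-109/243 + 387/284)*(11 + 2*(-109/243 + 387/284))/3)/(-661549 - 61902) = ((2/3)*(63085/69012)*(11 + 2*(63085/69012)))/(-723451) = ((2/3)*(63085/69012)*(11 + 63085/34506))*(-1/723451) = ((2/3)*(63085/69012)*(442651/34506))*(-1/723451) = (27924638335/3571992108)*(-1/723451) = -27924638335/2584161262524708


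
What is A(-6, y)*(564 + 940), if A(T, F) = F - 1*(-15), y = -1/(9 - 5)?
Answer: 22184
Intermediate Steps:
y = -¼ (y = -1/4 = -1*¼ = -¼ ≈ -0.25000)
A(T, F) = 15 + F (A(T, F) = F + 15 = 15 + F)
A(-6, y)*(564 + 940) = (15 - ¼)*(564 + 940) = (59/4)*1504 = 22184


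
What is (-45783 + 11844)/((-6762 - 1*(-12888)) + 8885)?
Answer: -33939/15011 ≈ -2.2609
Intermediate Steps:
(-45783 + 11844)/((-6762 - 1*(-12888)) + 8885) = -33939/((-6762 + 12888) + 8885) = -33939/(6126 + 8885) = -33939/15011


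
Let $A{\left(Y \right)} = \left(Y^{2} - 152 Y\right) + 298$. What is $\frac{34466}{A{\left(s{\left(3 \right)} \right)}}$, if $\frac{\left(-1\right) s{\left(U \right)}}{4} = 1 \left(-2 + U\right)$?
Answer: $\frac{17233}{461} \approx 37.382$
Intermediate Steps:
$s{\left(U \right)} = 8 - 4 U$ ($s{\left(U \right)} = - 4 \cdot 1 \left(-2 + U\right) = - 4 \left(-2 + U\right) = 8 - 4 U$)
$A{\left(Y \right)} = 298 + Y^{2} - 152 Y$
$\frac{34466}{A{\left(s{\left(3 \right)} \right)}} = \frac{34466}{298 + \left(8 - 12\right)^{2} - 152 \left(8 - 12\right)} = \frac{34466}{298 + \left(-4\right)^{2} - -608} = \frac{34466}{298 + 16 + 608} = \frac{34466}{922} = 34466 \cdot \frac{1}{922} = \frac{17233}{461}$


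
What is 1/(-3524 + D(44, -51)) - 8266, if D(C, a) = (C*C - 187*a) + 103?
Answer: -66557831/8052 ≈ -8266.0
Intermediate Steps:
D(C, a) = 103 + C**2 - 187*a (D(C, a) = (C**2 - 187*a) + 103 = 103 + C**2 - 187*a)
1/(-3524 + D(44, -51)) - 8266 = 1/(-3524 + (103 + 44**2 - 187*(-51))) - 8266 = 1/(-3524 + (103 + 1936 + 9537)) - 8266 = 1/(-3524 + 11576) - 8266 = 1/8052 - 8266 = -66557831/8052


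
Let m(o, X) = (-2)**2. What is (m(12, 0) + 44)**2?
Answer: 2304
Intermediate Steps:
m(o, X) = 4
(m(12, 0) + 44)**2 = (4 + 44)**2 = 48**2 = 2304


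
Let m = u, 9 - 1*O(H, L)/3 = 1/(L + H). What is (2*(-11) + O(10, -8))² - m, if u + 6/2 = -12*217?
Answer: 10477/4 ≈ 2619.3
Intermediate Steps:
O(H, L) = 27 - 3/(H + L) (O(H, L) = 27 - 3/(L + H) = 27 - 3/(H + L))
u = -2607 (u = -3 - 12*217 = -3 - 2604 = -2607)
m = -2607
(2*(-11) + O(10, -8))² - m = (2*(-11) + 3*(-1 + 9*10 + 9*(-8))/(10 - 8))² - 1*(-2607) = (-22 + 3*(-1 + 90 - 72)/2)² + 2607 = (-22 + 3*(½)*17)² + 2607 = (-22 + 51/2)² + 2607 = (7/2)² + 2607 = 49/4 + 2607 = 10477/4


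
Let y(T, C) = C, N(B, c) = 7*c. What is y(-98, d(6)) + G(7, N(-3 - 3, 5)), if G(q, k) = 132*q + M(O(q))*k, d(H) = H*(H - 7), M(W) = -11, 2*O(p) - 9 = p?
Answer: 533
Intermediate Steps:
O(p) = 9/2 + p/2
d(H) = H*(-7 + H)
G(q, k) = -11*k + 132*q (G(q, k) = 132*q - 11*k = -11*k + 132*q)
y(-98, d(6)) + G(7, N(-3 - 3, 5)) = 6*(-7 + 6) + (-77*5 + 132*7) = 6*(-1) + (-11*35 + 924) = -6 + (-385 + 924) = -6 + 539 = 533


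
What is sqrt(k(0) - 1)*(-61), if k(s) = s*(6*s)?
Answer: -61*I ≈ -61.0*I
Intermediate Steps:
k(s) = 6*s**2
sqrt(k(0) - 1)*(-61) = sqrt(6*0**2 - 1)*(-61) = sqrt(6*0 - 1)*(-61) = sqrt(0 - 1)*(-61) = sqrt(-1)*(-61) = I*(-61) = -61*I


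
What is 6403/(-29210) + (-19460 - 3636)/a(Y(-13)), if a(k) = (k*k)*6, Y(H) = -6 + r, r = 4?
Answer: -84348479/87630 ≈ -962.55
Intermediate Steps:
Y(H) = -2 (Y(H) = -6 + 4 = -2)
a(k) = 6*k**2 (a(k) = k**2*6 = 6*k**2)
6403/(-29210) + (-19460 - 3636)/a(Y(-13)) = 6403/(-29210) + (-19460 - 3636)/((6*(-2)**2)) = 6403*(-1/29210) - 23096/(6*4) = -6403/29210 - 23096/24 = -6403/29210 - 23096*1/24 = -6403/29210 - 2887/3 = -84348479/87630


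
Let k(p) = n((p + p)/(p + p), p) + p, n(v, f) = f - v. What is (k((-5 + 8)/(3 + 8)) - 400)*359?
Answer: -1581395/11 ≈ -1.4376e+5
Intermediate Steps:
k(p) = -1 + 2*p (k(p) = (p - (p + p)/(p + p)) + p = (p - 2*p/(2*p)) + p = (p - 2*p*1/(2*p)) + p = (p - 1*1) + p = (p - 1) + p = (-1 + p) + p = -1 + 2*p)
(k((-5 + 8)/(3 + 8)) - 400)*359 = ((-1 + 2*((-5 + 8)/(3 + 8))) - 400)*359 = ((-1 + 2*(3/11)) - 400)*359 = ((-1 + 6/11) - 400)*359 = (-5/11 - 400)*359 = -4405/11*359 = -1581395/11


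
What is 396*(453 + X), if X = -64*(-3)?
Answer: 255420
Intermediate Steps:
X = 192
396*(453 + X) = 396*(453 + 192) = 396*645 = 255420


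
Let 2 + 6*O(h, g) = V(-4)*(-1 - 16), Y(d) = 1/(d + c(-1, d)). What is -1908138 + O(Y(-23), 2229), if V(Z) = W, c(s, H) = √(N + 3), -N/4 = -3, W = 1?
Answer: -11448847/6 ≈ -1.9081e+6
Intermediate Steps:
N = 12 (N = -4*(-3) = 12)
c(s, H) = √15 (c(s, H) = √(12 + 3) = √15)
V(Z) = 1
Y(d) = 1/(d + √15)
O(h, g) = -19/6 (O(h, g) = -⅓ + (1*(-1 - 16))/6 = -⅓ + (1*(-17))/6 = -⅓ + (⅙)*(-17) = -⅓ - 17/6 = -19/6)
-1908138 + O(Y(-23), 2229) = -1908138 - 19/6 = -11448847/6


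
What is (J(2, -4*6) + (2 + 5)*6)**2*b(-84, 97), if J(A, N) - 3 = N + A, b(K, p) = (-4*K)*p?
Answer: 17241168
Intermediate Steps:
b(K, p) = -4*K*p
J(A, N) = 3 + A + N (J(A, N) = 3 + (N + A) = 3 + (A + N) = 3 + A + N)
(J(2, -4*6) + (2 + 5)*6)**2*b(-84, 97) = ((3 + 2 - 4*6) + (2 + 5)*6)**2*(-4*(-84)*97) = ((3 + 2 - 24) + 7*6)**2*32592 = (-19 + 42)**2*32592 = 23**2*32592 = 529*32592 = 17241168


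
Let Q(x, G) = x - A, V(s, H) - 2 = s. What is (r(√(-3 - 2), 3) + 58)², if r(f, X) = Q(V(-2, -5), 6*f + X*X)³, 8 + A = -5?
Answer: 5085025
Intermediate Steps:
A = -13 (A = -8 - 5 = -13)
V(s, H) = 2 + s
Q(x, G) = 13 + x (Q(x, G) = x - 1*(-13) = x + 13 = 13 + x)
r(f, X) = 2197 (r(f, X) = (13 + (2 - 2))³ = (13 + 0)³ = 13³ = 2197)
(r(√(-3 - 2), 3) + 58)² = (2197 + 58)² = 2255² = 5085025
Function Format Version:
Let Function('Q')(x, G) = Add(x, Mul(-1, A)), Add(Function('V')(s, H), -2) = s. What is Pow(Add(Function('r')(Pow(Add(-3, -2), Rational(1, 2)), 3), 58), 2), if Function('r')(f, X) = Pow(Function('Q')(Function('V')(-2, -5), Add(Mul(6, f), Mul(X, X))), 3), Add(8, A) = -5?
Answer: 5085025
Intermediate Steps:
A = -13 (A = Add(-8, -5) = -13)
Function('V')(s, H) = Add(2, s)
Function('Q')(x, G) = Add(13, x) (Function('Q')(x, G) = Add(x, Mul(-1, -13)) = Add(x, 13) = Add(13, x))
Function('r')(f, X) = 2197 (Function('r')(f, X) = Pow(Add(13, Add(2, -2)), 3) = Pow(Add(13, 0), 3) = Pow(13, 3) = 2197)
Pow(Add(Function('r')(Pow(Add(-3, -2), Rational(1, 2)), 3), 58), 2) = Pow(Add(2197, 58), 2) = Pow(2255, 2) = 5085025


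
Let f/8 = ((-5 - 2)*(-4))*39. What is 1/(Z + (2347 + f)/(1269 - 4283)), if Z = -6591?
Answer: -3014/19876357 ≈ -0.00015164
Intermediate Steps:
f = 8736 (f = 8*(((-5 - 2)*(-4))*39) = 8*(-7*(-4)*39) = 8*(28*39) = 8*1092 = 8736)
1/(Z + (2347 + f)/(1269 - 4283)) = 1/(-6591 + (2347 + 8736)/(1269 - 4283)) = 1/(-6591 + 11083/(-3014)) = 1/(-6591 + 11083*(-1/3014)) = 1/(-6591 - 11083/3014) = 1/(-19876357/3014) = -3014/19876357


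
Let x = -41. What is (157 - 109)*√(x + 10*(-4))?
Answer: 432*I ≈ 432.0*I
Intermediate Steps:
(157 - 109)*√(x + 10*(-4)) = (157 - 109)*√(-41 + 10*(-4)) = 48*√(-41 - 40) = 48*√(-81) = 48*(9*I) = 432*I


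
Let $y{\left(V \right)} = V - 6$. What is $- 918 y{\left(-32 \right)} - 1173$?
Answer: $33711$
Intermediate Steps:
$y{\left(V \right)} = -6 + V$ ($y{\left(V \right)} = V - 6 = -6 + V$)
$- 918 y{\left(-32 \right)} - 1173 = - 918 \left(-6 - 32\right) - 1173 = \left(-918\right) \left(-38\right) - 1173 = 34884 - 1173 = 33711$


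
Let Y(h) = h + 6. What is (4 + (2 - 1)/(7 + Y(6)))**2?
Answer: 5929/361 ≈ 16.424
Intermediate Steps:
Y(h) = 6 + h
(4 + (2 - 1)/(7 + Y(6)))**2 = (4 + (2 - 1)/(7 + (6 + 6)))**2 = (4 + 1/(7 + 12))**2 = (4 + 1/19)**2 = (77/19)**2 = 5929/361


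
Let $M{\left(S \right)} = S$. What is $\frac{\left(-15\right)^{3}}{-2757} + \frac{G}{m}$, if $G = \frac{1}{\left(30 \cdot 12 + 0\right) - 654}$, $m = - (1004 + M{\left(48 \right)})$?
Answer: $\frac{347949919}{284235672} \approx 1.2242$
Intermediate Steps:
$m = -1052$ ($m = - (1004 + 48) = \left(-1\right) 1052 = -1052$)
$G = - \frac{1}{294}$ ($G = \frac{1}{\left(360 + 0\right) - 654} = \frac{1}{360 - 654} = \frac{1}{-294} = - \frac{1}{294} \approx -0.0034014$)
$\frac{\left(-15\right)^{3}}{-2757} + \frac{G}{m} = \frac{\left(-15\right)^{3}}{-2757} - \frac{1}{294 \left(-1052\right)} = \left(-3375\right) \left(- \frac{1}{2757}\right) - - \frac{1}{309288} = \frac{1125}{919} + \frac{1}{309288} = \frac{347949919}{284235672}$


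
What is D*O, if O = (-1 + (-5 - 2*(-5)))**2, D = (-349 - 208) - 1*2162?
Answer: -43504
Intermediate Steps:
D = -2719 (D = -557 - 2162 = -2719)
O = 16 (O = (-1 + (-5 + 10))**2 = (-1 + 5)**2 = 4**2 = 16)
D*O = -2719*16 = -43504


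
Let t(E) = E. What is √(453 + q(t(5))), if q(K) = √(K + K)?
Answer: √(453 + √10) ≈ 21.358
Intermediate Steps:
q(K) = √2*√K (q(K) = √(2*K) = √2*√K)
√(453 + q(t(5))) = √(453 + √2*√5) = √(453 + √10)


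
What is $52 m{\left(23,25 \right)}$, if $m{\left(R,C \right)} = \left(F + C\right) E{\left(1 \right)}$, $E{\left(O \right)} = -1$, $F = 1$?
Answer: $-1352$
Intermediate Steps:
$m{\left(R,C \right)} = -1 - C$ ($m{\left(R,C \right)} = \left(1 + C\right) \left(-1\right) = -1 - C$)
$52 m{\left(23,25 \right)} = 52 \left(-1 - 25\right) = 52 \left(-26\right) = -1352$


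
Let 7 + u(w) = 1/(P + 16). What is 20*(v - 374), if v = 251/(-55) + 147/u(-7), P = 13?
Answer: -8880614/1111 ≈ -7993.4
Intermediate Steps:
u(w) = -202/29 (u(w) = -7 + 1/(13 + 16) = -7 + 1/29 = -202/29)
v = -285167/11110 (v = 251/(-55) + 147/(-202/29) = 251*(-1/55) + 147*(-29/202) = -251/55 - 4263/202 = -285167/11110 ≈ -25.668)
20*(v - 374) = 20*(-285167/11110 - 374) = 20*(-4440307/11110) = -8880614/1111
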